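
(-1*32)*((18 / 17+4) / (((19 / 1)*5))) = -2752 / 1615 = -1.70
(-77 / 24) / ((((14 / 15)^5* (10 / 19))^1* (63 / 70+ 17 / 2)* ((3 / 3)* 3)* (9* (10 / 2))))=-391875 / 57777664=-0.01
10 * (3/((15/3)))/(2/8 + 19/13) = 312/89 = 3.51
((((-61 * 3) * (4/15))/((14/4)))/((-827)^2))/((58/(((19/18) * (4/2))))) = -4636/6247691415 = -0.00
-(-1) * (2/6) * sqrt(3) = sqrt(3)/3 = 0.58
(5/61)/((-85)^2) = 1/88145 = 0.00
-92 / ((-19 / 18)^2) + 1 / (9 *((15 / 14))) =-4019026 / 48735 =-82.47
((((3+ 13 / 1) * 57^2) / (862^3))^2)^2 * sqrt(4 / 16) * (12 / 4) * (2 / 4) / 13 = 1337149885344012 / 534159054182702092298485113881293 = 0.00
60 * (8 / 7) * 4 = 1920 / 7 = 274.29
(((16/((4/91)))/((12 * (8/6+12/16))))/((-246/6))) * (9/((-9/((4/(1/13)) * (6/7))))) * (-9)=-146016/1025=-142.45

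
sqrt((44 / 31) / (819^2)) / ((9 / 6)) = 4 * sqrt(341) / 76167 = 0.00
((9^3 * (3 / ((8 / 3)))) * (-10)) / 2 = -32805 / 8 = -4100.62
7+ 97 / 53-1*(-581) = 31261 / 53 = 589.83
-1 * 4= -4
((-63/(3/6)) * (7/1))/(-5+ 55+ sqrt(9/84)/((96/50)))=-37933056/2150375+ 28224 * sqrt(21)/2150375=-17.58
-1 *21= -21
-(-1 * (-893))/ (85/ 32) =-28576/ 85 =-336.19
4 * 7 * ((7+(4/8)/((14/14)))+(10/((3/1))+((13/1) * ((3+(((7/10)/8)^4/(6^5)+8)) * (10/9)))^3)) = 661387413553037074415852799880598946584179/5888655348399321787662336000000000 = 112315524.41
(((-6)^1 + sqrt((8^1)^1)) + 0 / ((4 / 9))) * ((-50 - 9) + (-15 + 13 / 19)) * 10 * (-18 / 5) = -300888 / 19 + 100296 * sqrt(2) / 19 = -8370.95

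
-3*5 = -15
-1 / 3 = -0.33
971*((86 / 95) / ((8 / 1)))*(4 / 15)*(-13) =-542789 / 1425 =-380.90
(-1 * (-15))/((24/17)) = 10.62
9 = 9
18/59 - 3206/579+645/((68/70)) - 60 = 695419247/1161474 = 598.74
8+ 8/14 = 60/7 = 8.57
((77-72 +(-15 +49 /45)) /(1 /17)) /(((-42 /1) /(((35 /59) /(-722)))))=-0.00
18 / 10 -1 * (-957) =4794 / 5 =958.80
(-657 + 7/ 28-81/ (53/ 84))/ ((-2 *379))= 166447/ 160696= 1.04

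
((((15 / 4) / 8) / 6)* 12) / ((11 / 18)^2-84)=-243 / 21676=-0.01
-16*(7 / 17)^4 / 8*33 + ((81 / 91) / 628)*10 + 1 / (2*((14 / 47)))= -976443991 / 4773058108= -0.20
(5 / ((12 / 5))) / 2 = 25 / 24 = 1.04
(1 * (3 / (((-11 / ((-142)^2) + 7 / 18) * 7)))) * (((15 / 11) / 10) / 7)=816642 / 37986025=0.02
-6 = -6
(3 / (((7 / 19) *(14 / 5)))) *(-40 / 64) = -1.82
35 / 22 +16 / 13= 807 / 286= 2.82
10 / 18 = 5 / 9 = 0.56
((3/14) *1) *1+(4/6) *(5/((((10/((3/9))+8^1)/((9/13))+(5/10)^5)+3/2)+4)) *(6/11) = 654873/2679754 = 0.24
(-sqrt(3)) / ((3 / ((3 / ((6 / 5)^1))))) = -5 * sqrt(3) / 6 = -1.44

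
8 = 8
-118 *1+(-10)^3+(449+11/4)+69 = -2389/4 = -597.25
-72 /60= -6 /5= -1.20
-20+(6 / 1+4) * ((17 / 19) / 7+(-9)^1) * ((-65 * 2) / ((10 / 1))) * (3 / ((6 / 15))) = 8630.38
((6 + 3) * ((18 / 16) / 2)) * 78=3159 / 8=394.88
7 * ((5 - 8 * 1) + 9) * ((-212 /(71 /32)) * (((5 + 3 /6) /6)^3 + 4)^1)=-12232612 /639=-19143.37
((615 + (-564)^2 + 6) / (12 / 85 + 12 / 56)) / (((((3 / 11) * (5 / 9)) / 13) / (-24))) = -86777715024 / 47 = -1846334362.21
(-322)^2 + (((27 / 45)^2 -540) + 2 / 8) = 10314461 / 100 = 103144.61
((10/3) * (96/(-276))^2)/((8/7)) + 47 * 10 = 746450/1587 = 470.35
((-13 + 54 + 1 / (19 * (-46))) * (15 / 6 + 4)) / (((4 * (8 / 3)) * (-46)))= -1397487 / 2573056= -0.54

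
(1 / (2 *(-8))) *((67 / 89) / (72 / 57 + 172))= -1273 / 4687808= -0.00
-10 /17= -0.59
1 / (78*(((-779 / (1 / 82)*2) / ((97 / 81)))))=-97 / 807162408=-0.00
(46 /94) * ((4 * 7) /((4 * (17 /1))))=161 /799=0.20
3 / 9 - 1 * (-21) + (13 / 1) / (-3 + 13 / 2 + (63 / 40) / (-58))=606128 / 24171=25.08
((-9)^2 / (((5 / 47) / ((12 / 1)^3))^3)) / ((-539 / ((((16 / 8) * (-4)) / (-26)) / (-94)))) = 1846468677206016 / 875875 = 2108141775.03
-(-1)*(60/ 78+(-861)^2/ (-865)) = -9628523/ 11245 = -856.25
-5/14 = -0.36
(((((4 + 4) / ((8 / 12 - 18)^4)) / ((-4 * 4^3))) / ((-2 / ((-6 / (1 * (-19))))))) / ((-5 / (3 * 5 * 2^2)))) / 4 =-729 / 4445462528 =-0.00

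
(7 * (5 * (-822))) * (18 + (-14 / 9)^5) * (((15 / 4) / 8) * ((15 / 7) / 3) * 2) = -4495809125 / 26244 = -171308.08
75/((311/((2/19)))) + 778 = 4597352/5909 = 778.03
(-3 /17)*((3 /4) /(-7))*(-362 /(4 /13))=-21177 /952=-22.24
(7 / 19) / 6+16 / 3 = 205 / 38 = 5.39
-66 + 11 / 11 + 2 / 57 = -3703 / 57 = -64.96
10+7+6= 23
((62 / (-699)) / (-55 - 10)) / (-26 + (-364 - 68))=-0.00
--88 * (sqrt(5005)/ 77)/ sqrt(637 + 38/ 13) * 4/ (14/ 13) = 2704 * sqrt(3202815)/ 407631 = 11.87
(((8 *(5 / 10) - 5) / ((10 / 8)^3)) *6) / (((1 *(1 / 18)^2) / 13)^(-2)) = -8 / 46200375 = -0.00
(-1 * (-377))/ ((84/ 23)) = 103.23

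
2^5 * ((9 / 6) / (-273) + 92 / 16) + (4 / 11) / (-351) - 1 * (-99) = 7643861 / 27027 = 282.82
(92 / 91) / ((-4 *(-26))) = 23 / 2366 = 0.01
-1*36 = -36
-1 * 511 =-511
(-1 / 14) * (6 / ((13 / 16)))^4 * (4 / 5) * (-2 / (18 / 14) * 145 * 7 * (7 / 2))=26820476928 / 28561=939059.45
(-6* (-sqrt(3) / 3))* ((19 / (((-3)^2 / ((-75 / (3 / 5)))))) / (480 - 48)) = -2375* sqrt(3) / 1944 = -2.12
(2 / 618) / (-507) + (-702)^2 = 77204153051 / 156663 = 492804.00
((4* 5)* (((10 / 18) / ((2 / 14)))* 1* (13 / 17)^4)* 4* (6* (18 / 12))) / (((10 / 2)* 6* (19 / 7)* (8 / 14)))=97964230 / 4760697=20.58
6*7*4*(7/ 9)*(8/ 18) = 1568/ 27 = 58.07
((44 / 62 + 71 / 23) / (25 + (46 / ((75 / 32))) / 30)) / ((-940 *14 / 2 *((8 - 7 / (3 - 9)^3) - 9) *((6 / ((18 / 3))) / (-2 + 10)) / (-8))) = -0.00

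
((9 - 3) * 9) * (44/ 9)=264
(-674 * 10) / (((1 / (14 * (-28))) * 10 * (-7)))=-37744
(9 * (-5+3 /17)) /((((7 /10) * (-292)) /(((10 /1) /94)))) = 0.02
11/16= 0.69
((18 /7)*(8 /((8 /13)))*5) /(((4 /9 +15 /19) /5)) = 1000350 /1477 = 677.29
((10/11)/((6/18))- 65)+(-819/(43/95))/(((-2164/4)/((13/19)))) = -15349570/255893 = -59.98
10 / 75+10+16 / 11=1912 / 165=11.59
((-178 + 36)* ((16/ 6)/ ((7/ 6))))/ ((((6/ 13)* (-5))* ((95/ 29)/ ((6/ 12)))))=214136/ 9975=21.47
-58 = -58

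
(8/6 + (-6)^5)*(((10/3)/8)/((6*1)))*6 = -29155/9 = -3239.44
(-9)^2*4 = 324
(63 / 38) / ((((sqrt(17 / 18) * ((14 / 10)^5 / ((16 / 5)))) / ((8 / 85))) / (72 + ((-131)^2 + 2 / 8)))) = 3722382000 * sqrt(34) / 13183891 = 1646.33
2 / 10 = 1 / 5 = 0.20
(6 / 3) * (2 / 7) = 0.57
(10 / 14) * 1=5 / 7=0.71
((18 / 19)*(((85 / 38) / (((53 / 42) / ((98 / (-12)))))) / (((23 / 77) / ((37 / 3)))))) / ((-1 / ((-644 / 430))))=-697725798 / 822719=-848.07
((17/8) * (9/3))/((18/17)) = 289/48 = 6.02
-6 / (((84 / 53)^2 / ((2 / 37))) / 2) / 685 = -2809 / 7451430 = -0.00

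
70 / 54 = 35 / 27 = 1.30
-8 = -8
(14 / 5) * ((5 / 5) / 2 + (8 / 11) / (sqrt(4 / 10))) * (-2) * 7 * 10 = -1568 * sqrt(10) / 11 - 196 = -646.77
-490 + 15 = -475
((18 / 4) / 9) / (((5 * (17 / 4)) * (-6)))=-1 / 255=-0.00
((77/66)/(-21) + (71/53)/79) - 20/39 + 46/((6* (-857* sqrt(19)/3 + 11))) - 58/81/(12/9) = -22321529648153/20506494640554 - 19711* sqrt(19)/13953442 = -1.09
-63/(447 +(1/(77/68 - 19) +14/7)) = -76545/545467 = -0.14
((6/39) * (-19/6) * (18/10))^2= 0.77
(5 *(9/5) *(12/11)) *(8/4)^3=78.55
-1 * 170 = -170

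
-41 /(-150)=41 /150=0.27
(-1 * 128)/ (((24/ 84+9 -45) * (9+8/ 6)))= 1344/ 3875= 0.35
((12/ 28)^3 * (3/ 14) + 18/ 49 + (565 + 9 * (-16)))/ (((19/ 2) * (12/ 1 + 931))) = 2023487/ 43018717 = 0.05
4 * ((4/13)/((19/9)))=0.58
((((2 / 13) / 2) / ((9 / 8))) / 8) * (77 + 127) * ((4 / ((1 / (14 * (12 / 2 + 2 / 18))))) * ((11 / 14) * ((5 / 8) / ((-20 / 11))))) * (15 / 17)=-33275 / 234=-142.20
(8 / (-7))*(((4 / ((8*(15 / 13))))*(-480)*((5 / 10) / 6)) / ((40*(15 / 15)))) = 52 / 105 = 0.50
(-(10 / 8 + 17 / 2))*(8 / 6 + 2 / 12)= -117 / 8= -14.62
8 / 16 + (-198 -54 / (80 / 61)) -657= -35827 / 40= -895.68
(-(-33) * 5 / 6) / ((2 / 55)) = 3025 / 4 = 756.25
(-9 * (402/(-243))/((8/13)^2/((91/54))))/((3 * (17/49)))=50489257/793152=63.66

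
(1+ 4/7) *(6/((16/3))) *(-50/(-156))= 825/1456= 0.57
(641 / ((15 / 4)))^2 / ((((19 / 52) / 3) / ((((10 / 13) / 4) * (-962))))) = -12648560704 / 285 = -44380914.75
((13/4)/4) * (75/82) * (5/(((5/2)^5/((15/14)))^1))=117/2870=0.04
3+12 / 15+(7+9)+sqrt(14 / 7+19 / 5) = sqrt(145) / 5+99 / 5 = 22.21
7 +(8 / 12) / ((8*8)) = 673 / 96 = 7.01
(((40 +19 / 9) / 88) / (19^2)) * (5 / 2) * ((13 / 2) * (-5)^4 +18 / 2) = 15430985 / 1143648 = 13.49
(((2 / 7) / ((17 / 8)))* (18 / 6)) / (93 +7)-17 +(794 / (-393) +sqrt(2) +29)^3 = 112526575* sqrt(2) / 51483 +3572444360477984 / 180577909575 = 22874.45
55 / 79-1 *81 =-6344 / 79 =-80.30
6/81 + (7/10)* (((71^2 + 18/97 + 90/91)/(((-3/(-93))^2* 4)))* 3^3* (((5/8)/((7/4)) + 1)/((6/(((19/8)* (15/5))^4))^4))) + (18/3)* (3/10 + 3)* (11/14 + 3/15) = 454065178816864819735584316272370296139901/429335358236633176473600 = 1057600242108644392.17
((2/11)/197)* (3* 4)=24/2167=0.01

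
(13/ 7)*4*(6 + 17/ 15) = 52.99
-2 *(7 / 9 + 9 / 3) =-68 / 9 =-7.56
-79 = -79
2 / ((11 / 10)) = 20 / 11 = 1.82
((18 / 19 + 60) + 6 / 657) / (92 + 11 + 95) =126820 / 411939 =0.31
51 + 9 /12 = 51.75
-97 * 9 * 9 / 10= -7857 / 10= -785.70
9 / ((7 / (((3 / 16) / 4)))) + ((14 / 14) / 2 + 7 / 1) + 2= 4283 / 448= 9.56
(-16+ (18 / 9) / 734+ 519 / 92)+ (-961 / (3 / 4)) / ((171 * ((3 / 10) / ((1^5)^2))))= -1836013361 / 51962796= -35.33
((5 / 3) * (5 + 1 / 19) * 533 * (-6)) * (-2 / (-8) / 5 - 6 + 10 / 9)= 7427888 / 57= 130313.82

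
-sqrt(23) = -4.80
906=906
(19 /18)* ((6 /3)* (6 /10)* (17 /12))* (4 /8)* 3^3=969 /40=24.22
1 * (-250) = -250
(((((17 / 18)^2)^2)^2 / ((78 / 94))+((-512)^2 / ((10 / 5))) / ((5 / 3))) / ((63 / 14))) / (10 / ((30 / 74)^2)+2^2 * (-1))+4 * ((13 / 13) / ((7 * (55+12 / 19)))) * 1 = 1250453592052863264397 / 4067131549183282944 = 307.45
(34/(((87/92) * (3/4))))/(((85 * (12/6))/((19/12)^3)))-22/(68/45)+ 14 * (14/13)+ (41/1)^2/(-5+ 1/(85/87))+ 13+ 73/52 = -41169840446/101230155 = -406.70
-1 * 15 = -15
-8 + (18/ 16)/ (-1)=-73/ 8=-9.12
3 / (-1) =-3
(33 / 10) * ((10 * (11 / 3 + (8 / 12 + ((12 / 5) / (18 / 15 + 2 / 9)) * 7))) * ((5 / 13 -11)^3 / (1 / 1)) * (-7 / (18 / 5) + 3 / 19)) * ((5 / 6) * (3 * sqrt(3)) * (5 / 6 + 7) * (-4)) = -1145627990375 * sqrt(3) / 12844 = -154491271.09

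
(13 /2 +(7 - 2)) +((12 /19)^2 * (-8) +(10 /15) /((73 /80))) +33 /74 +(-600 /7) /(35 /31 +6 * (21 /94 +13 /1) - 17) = 68461490318 /8415751491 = 8.13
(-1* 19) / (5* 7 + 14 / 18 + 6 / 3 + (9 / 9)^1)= -171 / 349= -0.49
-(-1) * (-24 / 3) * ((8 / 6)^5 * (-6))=16384 / 81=202.27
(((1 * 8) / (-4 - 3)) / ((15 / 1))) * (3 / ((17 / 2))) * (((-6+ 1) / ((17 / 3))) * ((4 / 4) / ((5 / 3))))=144 / 10115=0.01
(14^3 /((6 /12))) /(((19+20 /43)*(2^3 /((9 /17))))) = 29498 /1581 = 18.66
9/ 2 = 4.50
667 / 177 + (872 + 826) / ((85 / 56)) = 16887271 / 15045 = 1122.45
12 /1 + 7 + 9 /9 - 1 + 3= 22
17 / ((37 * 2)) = 0.23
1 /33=0.03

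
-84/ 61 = -1.38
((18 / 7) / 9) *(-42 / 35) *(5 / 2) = -6 / 7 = -0.86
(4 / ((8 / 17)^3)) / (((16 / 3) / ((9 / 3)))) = 44217 / 2048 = 21.59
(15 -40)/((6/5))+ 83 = 373/6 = 62.17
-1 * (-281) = 281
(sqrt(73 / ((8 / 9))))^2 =657 / 8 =82.12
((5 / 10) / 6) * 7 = 7 / 12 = 0.58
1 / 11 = 0.09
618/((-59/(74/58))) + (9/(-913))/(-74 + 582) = -10605357663/793568644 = -13.36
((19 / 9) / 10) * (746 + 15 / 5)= 14231 / 90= 158.12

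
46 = 46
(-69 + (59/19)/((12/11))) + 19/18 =-44527/684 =-65.10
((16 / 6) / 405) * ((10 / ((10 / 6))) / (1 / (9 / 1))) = 16 / 45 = 0.36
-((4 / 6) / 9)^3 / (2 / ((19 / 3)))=-76 / 59049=-0.00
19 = 19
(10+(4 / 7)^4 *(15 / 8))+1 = 11.20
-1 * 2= -2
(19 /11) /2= 19 /22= 0.86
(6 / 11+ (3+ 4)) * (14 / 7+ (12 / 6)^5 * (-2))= -5146 / 11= -467.82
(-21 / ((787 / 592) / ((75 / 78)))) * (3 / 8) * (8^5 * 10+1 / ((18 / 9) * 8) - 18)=-305512107075 / 163696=-1866338.26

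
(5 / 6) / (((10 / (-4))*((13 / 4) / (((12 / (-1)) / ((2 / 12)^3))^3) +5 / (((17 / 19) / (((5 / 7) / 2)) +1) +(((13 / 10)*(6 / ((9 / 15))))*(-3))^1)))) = 6524542255104 / 2757257629253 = 2.37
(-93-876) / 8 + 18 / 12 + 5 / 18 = -8593 / 72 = -119.35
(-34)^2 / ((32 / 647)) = 186983 / 8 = 23372.88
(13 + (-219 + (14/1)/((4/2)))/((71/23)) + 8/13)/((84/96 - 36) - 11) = 406568/340587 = 1.19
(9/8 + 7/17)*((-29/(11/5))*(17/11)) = -2755/88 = -31.31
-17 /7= -2.43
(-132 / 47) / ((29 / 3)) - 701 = -955859 / 1363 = -701.29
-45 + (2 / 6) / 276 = -37259 / 828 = -45.00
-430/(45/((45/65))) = -86/13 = -6.62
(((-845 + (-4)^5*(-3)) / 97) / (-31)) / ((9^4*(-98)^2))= -2227 / 189476614908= -0.00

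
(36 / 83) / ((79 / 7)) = 252 / 6557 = 0.04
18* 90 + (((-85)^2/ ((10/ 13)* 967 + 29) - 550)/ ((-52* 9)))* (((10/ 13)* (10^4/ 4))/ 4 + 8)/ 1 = 436400285/ 199758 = 2184.64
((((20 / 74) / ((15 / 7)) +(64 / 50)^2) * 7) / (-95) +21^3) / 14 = 8719274461 / 13181250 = 661.49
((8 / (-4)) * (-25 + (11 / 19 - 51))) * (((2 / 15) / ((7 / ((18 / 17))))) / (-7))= -34392 / 79135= -0.43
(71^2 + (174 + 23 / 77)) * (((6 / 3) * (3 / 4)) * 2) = 1204734 / 77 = 15645.90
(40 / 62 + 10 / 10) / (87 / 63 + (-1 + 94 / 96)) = 1.21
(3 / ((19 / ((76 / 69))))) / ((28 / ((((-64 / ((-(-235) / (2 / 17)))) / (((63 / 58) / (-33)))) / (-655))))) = -81664 / 8847147225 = -0.00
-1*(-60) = 60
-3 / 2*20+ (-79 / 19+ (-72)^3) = -7092361 / 19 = -373282.16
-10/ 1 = -10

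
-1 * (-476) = 476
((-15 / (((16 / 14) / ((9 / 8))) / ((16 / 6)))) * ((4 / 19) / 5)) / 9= -7 / 38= -0.18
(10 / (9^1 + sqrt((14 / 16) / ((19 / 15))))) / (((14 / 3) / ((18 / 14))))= 61560 / 199381 - 90 * sqrt(3990) / 199381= 0.28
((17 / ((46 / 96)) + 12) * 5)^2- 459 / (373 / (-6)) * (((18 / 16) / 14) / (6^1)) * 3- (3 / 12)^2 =622707288139 / 11049752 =56354.87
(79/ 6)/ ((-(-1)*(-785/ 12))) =-158/ 785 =-0.20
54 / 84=9 / 14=0.64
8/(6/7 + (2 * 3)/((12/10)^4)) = 12096/5671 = 2.13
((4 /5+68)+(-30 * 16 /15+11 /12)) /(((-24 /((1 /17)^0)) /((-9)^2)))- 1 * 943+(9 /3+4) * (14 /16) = -170267 /160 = -1064.17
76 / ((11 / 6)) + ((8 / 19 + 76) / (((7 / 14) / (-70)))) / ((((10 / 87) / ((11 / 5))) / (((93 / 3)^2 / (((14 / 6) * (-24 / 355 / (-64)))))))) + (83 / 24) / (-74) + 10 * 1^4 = -29635749794105827 / 371184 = -79841129450.91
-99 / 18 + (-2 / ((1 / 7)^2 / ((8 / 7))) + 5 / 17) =-3985 / 34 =-117.21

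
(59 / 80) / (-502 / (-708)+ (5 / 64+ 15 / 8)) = 41772 / 150785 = 0.28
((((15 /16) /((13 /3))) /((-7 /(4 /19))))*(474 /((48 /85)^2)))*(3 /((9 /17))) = -48515875 /885248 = -54.80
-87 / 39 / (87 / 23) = -23 / 39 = -0.59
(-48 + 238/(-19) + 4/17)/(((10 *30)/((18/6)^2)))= -29211/16150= -1.81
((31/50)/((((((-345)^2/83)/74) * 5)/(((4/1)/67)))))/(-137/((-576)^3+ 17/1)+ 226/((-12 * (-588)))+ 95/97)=2767111852072144864/7326156060181342290625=0.00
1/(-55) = -0.02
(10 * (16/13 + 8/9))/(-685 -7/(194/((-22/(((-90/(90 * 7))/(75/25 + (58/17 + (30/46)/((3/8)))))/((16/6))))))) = -94058960/3575610831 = -0.03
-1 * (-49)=49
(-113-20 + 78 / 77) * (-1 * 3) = 395.96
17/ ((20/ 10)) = 17/ 2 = 8.50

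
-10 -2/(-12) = -59/6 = -9.83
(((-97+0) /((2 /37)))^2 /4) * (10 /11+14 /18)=2151113807 /1584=1358026.39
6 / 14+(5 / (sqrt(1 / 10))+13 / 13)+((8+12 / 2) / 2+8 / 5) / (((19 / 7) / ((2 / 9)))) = 12764 / 5985+5 * sqrt(10) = 17.94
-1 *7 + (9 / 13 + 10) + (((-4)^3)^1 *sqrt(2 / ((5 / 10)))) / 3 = -1520 / 39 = -38.97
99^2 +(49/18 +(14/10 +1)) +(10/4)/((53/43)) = 23392439/2385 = 9808.15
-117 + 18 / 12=-231 / 2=-115.50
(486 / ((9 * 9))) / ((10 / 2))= 6 / 5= 1.20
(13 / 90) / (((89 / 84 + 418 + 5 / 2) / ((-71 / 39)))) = -994 / 1593495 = -0.00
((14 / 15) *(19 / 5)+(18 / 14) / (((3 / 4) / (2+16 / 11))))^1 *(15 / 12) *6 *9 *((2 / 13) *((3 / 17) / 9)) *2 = 328092 / 85085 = 3.86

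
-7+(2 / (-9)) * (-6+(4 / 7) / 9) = -3221 / 567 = -5.68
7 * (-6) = -42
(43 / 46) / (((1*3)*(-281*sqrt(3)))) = -43*sqrt(3) / 116334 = -0.00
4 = 4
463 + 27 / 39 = 6028 / 13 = 463.69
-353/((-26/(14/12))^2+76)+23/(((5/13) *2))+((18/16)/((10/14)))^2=71304267/2244800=31.76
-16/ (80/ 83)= -83/ 5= -16.60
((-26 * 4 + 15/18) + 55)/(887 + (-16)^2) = -289/6858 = -0.04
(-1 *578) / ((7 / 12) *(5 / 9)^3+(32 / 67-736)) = 338775048 / 431042815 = 0.79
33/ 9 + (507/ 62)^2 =813431/ 11532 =70.54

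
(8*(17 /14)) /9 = 68 /63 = 1.08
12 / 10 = 6 / 5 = 1.20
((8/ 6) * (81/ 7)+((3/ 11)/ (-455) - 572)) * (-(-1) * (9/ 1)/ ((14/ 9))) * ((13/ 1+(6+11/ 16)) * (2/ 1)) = -290104821/ 2288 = -126794.07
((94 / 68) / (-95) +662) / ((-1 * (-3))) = 2138213 / 9690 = 220.66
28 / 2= 14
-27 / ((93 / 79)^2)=-18723 / 961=-19.48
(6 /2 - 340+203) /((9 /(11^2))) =-16214 /9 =-1801.56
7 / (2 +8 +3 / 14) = 98 / 143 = 0.69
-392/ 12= -98/ 3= -32.67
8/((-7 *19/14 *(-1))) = 16/19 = 0.84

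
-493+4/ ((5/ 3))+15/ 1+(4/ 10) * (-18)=-2414/ 5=-482.80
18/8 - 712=-2839/4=-709.75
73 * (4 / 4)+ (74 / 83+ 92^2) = 708645 / 83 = 8537.89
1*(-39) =-39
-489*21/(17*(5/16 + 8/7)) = -7056/17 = -415.06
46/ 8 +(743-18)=2923/ 4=730.75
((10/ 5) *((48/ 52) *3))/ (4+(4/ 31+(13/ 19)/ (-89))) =419368/ 312065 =1.34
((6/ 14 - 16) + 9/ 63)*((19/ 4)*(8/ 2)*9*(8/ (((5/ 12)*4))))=-443232/ 35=-12663.77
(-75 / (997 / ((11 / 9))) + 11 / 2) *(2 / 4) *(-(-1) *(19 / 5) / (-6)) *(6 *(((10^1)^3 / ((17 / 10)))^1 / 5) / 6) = -1807850 / 8973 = -201.48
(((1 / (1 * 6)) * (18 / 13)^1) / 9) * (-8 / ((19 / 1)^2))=-8 / 14079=-0.00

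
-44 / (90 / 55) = -26.89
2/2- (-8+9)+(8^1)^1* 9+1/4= 289/4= 72.25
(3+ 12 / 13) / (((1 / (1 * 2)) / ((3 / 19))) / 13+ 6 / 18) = 34 / 5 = 6.80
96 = 96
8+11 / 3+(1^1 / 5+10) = 328 / 15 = 21.87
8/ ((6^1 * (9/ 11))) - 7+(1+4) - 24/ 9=-82/ 27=-3.04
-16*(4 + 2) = -96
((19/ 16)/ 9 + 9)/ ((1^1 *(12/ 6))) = 1315/ 288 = 4.57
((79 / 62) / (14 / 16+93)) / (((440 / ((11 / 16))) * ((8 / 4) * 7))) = 79 / 52149440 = 0.00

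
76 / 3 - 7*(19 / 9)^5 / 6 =-8357245 / 354294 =-23.59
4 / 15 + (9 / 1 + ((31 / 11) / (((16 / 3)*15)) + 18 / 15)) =5545 / 528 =10.50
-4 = -4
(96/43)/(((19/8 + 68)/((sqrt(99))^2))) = 76032/24209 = 3.14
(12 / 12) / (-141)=-1 / 141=-0.01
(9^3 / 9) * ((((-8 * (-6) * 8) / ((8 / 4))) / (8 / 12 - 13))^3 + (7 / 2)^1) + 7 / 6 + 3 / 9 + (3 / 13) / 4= -804174905493 / 2633956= -305310.68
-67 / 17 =-3.94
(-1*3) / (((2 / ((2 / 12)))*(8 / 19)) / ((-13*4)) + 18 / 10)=-1235 / 701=-1.76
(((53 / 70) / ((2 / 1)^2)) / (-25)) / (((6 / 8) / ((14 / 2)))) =-0.07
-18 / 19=-0.95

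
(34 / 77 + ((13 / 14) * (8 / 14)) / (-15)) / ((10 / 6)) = 3284 / 13475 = 0.24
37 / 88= 0.42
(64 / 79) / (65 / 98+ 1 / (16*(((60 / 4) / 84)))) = 62720 / 78447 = 0.80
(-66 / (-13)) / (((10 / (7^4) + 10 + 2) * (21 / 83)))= 313159 / 187343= 1.67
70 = 70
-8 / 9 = -0.89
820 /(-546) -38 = -10784 /273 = -39.50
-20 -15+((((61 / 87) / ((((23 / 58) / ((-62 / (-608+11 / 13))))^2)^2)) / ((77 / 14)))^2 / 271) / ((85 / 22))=-94156643012877160004146360414059891616464075521587 / 2690189800390985792684995080021070724293265023665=-35.00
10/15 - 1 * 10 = -28/3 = -9.33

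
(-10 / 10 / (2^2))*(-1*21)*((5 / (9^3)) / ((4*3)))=35 / 11664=0.00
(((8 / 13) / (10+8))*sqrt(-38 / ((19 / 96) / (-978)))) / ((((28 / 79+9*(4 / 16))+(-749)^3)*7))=-10112*sqrt(326) / 36248929042053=-0.00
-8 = -8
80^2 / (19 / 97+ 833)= 31040 / 4041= 7.68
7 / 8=0.88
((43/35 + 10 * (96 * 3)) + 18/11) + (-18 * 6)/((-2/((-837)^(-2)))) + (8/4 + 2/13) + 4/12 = 374705497748/129864735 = 2885.35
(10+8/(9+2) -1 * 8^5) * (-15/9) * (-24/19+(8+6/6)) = 88280850/209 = 422396.41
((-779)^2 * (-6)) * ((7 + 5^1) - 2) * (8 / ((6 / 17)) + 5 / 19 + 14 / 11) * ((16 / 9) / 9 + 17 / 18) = -896647501250 / 891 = -1006338385.24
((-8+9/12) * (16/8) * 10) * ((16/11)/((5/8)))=-3712/11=-337.45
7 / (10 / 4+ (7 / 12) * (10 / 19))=399 / 160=2.49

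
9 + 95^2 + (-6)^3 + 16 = 8834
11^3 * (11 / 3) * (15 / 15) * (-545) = -7979345 / 3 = -2659781.67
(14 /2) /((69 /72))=7.30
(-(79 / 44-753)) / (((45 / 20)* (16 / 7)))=231371 / 1584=146.07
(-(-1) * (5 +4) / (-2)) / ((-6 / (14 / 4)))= 21 / 8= 2.62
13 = 13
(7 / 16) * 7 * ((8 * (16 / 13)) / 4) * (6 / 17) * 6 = 3528 / 221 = 15.96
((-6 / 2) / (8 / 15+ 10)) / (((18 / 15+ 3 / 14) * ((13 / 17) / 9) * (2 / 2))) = -26775 / 11297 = -2.37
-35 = -35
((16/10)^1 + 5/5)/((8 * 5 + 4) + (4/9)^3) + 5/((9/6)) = 1635431/482100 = 3.39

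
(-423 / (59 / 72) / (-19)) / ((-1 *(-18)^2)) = -0.08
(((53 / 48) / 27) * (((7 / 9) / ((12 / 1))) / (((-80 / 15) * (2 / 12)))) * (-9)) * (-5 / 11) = -1855 / 152064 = -0.01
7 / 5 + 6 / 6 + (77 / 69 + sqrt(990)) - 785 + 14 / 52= -7007497 / 8970 + 3*sqrt(110)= -749.75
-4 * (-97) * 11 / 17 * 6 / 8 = 188.29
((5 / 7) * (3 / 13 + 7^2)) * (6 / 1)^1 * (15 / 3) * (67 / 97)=728.67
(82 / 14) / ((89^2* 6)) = 41 / 332682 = 0.00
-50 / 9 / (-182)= 25 / 819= 0.03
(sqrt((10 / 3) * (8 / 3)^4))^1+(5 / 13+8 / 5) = 14.97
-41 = -41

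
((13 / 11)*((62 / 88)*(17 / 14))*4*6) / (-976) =-20553 / 826672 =-0.02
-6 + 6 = 0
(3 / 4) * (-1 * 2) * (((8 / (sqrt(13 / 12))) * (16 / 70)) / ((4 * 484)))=-12 * sqrt(39) / 55055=-0.00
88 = 88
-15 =-15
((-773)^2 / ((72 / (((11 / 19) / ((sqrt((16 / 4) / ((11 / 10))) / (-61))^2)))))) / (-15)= -269032054489 / 820800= -327768.10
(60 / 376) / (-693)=-0.00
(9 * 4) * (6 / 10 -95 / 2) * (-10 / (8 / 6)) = 12663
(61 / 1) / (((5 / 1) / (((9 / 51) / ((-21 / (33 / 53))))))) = -2013 / 31535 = -0.06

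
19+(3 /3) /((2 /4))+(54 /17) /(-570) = 33906 /1615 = 20.99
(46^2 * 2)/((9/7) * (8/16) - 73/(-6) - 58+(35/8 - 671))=-710976/119585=-5.95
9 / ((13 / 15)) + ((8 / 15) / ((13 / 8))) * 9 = 867 / 65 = 13.34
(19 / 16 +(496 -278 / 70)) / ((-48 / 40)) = -92067 / 224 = -411.01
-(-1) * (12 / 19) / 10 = 6 / 95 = 0.06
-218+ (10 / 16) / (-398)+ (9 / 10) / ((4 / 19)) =-3402527 / 15920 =-213.73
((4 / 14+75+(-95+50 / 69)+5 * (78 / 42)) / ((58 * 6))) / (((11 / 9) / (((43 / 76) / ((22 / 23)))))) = -201541 / 14934304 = -0.01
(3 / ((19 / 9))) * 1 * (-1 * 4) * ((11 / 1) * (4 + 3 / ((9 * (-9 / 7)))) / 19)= -4444 / 361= -12.31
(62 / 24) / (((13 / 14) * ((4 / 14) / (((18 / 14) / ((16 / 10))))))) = 3255 / 416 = 7.82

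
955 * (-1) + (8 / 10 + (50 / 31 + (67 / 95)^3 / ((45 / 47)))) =-1138892273434 / 1196038125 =-952.22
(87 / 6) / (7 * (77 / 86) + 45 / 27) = 3741 / 2047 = 1.83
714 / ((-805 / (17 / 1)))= -1734 / 115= -15.08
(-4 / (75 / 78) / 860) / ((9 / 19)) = -494 / 48375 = -0.01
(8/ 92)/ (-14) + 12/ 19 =1913/ 3059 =0.63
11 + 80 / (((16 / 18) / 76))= 6851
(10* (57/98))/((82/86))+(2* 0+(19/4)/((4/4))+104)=114.85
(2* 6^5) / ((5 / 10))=31104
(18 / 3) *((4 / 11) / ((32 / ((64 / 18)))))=8 / 33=0.24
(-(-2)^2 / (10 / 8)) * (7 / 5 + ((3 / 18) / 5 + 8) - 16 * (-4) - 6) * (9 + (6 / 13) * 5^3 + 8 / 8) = -2848384 / 195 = -14607.10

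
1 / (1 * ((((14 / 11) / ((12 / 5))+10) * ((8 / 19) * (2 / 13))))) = 8151 / 5560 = 1.47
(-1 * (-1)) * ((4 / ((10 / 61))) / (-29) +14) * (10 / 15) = 1272 / 145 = 8.77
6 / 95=0.06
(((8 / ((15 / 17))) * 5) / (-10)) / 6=-34 / 45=-0.76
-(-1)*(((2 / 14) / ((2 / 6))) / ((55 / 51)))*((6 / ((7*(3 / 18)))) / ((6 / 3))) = 2754 / 2695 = 1.02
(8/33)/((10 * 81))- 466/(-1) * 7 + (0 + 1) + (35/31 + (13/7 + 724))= 11571778723/2900205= 3989.99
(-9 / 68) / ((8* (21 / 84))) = -9 / 136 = -0.07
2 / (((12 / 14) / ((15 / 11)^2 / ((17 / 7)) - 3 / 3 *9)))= -39522 / 2057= -19.21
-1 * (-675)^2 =-455625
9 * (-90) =-810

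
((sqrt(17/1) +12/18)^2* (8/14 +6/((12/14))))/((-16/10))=-41605/504 - 265* sqrt(17)/42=-108.56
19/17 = 1.12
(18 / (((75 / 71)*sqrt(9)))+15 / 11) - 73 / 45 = 5.42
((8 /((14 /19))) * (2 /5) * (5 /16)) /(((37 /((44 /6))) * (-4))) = -209 /3108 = -0.07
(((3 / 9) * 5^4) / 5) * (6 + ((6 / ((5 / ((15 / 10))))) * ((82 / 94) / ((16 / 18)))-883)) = -41135975 / 1128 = -36468.06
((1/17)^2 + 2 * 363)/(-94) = -209815/27166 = -7.72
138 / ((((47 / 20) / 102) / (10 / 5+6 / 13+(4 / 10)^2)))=47971008 / 3055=15702.46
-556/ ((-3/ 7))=3892/ 3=1297.33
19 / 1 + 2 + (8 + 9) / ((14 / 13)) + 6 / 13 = 6779 / 182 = 37.25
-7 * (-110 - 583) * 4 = 19404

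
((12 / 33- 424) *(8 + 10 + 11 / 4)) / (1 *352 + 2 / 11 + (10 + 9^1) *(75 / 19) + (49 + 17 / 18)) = -1740510 / 94471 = -18.42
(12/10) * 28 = 168/5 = 33.60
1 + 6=7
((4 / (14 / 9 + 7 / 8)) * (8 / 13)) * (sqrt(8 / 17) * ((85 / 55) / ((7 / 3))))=13824 * sqrt(34) / 175175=0.46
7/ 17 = 0.41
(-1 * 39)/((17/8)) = -312/17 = -18.35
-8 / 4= -2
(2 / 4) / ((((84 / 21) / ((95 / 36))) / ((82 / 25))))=1.08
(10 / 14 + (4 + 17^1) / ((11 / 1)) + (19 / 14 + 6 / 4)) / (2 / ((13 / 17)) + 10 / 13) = 2743 / 1694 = 1.62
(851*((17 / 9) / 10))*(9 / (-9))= -14467 / 90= -160.74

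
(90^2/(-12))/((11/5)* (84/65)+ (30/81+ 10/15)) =-5923125/34048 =-173.96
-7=-7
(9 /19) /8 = 9 /152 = 0.06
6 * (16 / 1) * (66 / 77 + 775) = 521376 / 7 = 74482.29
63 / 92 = 0.68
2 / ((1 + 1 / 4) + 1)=8 / 9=0.89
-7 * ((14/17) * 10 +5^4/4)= -78295/68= -1151.40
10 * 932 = 9320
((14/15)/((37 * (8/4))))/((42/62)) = 31/1665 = 0.02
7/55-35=-1918/55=-34.87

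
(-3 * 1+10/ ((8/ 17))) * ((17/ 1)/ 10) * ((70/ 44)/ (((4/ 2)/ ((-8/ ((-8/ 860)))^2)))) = 401556575/ 22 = 18252571.59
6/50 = 3/25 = 0.12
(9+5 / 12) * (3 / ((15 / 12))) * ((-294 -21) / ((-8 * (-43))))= -7119 / 344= -20.69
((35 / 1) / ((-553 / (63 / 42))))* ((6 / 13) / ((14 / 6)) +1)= -1635 / 14378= -0.11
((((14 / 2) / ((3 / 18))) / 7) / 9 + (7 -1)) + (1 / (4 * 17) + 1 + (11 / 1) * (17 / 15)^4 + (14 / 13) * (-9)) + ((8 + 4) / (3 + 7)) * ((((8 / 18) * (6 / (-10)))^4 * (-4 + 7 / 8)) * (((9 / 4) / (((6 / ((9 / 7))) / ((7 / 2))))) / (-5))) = 144490049 / 8950500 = 16.14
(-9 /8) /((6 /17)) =-51 /16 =-3.19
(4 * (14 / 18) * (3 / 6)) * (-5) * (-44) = 3080 / 9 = 342.22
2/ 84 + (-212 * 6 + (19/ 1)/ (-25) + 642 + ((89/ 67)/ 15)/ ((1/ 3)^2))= -44316221/ 70350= -629.94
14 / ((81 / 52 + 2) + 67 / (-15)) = -10920 / 709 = -15.40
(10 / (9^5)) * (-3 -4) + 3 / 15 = 58699 / 295245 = 0.20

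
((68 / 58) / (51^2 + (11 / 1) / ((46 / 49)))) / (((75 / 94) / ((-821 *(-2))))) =241400272 / 261402375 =0.92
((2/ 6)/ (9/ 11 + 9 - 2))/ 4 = 11/ 1032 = 0.01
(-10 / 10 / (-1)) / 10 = 1 / 10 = 0.10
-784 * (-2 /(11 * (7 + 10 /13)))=20384 /1111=18.35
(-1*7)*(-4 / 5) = 28 / 5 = 5.60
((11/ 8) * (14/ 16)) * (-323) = -388.61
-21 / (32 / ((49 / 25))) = -1.29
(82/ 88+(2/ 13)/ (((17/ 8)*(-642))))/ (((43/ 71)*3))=206484259/ 402661116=0.51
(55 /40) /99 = 1 /72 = 0.01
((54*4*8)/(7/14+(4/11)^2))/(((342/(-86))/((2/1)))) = -1331968/969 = -1374.58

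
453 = 453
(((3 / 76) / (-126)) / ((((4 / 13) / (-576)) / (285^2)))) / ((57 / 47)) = 274950 / 7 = 39278.57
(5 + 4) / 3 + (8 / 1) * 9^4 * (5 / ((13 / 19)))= 4986399 / 13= 383569.15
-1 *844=-844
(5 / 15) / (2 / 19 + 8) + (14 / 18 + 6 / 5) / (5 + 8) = 17411 / 90090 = 0.19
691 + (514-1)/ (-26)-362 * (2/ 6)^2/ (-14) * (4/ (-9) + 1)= 9919381/ 14742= 672.87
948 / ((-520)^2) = 237 / 67600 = 0.00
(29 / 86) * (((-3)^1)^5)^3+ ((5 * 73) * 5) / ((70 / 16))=-2912577001 / 602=-4838167.78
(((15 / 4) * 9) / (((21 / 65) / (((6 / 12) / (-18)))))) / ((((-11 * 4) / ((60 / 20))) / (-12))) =-2925 / 1232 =-2.37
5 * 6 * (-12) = -360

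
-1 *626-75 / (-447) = -93249 / 149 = -625.83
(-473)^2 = 223729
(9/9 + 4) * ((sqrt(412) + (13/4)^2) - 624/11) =-40625/176 + 10 * sqrt(103) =-129.33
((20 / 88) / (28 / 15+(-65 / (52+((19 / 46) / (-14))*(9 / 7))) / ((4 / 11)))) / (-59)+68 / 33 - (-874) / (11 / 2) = 63004114883 / 391397622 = 160.97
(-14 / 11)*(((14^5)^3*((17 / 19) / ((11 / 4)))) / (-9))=148100826971037237248 / 20691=7157741383743523.14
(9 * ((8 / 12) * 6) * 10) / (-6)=-60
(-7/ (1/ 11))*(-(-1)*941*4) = -289828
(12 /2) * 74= 444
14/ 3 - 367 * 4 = -4390/ 3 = -1463.33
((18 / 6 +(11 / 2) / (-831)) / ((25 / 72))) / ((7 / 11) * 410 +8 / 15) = 197010 / 5974613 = 0.03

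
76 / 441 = 0.17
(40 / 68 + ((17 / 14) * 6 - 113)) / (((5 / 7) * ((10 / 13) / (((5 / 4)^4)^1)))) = -2032875 / 4352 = -467.11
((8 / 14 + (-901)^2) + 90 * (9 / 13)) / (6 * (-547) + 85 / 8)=-591036904 / 2381561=-248.17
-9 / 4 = -2.25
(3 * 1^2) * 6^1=18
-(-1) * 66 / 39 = 22 / 13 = 1.69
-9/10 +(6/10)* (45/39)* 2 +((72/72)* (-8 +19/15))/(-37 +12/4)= 2263/3315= 0.68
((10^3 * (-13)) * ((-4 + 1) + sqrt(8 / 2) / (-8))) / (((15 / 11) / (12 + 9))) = 650650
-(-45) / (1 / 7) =315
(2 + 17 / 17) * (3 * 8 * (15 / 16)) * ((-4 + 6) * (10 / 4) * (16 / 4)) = 1350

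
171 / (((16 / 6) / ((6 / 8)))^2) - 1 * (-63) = 78363 / 1024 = 76.53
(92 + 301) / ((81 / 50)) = 6550 / 27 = 242.59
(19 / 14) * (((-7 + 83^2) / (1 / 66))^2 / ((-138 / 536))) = -175087181747808 / 161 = -1087498023278.31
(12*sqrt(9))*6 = 216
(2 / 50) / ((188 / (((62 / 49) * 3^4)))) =2511 / 115150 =0.02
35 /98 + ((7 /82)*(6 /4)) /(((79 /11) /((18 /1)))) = 15374 /22673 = 0.68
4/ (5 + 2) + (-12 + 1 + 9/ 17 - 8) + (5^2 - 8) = -107/ 119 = -0.90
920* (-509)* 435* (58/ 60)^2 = -571044046/ 3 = -190348015.33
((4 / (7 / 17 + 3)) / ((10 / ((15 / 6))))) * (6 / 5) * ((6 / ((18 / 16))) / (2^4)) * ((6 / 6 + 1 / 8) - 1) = 17 / 1160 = 0.01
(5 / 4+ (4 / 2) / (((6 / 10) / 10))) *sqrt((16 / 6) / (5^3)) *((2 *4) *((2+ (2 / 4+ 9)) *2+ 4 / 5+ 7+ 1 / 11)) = 564068 *sqrt(30) / 2475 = 1248.29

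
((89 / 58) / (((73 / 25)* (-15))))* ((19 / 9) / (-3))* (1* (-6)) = -8455 / 57159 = -0.15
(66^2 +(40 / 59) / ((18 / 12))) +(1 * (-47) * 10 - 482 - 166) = 3238.45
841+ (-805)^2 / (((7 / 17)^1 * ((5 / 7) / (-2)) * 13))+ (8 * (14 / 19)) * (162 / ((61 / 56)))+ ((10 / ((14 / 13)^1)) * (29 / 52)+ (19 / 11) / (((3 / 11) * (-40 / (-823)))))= -4266606178637 / 12656280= -337113.76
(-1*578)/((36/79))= -22831/18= -1268.39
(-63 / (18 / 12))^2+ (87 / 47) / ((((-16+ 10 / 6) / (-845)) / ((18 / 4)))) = 9114993 / 4042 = 2255.07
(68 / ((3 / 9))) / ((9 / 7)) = 476 / 3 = 158.67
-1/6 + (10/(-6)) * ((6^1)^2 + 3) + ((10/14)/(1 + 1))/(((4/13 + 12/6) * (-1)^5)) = -1829/28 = -65.32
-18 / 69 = -6 / 23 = -0.26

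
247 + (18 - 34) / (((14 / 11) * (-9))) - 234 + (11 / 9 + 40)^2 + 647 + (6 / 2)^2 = 1343602 / 567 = 2369.67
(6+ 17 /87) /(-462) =-7 /522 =-0.01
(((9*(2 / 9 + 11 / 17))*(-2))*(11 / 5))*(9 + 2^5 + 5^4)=-1948716 / 85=-22926.07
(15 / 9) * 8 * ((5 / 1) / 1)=66.67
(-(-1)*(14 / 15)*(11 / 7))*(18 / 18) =22 / 15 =1.47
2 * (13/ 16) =13/ 8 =1.62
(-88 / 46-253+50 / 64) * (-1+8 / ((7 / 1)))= -187041 / 5152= -36.30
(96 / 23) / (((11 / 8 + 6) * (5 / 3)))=2304 / 6785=0.34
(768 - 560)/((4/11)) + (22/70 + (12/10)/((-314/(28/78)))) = 40883173/71435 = 572.31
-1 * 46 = -46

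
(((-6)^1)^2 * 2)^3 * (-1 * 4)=-1492992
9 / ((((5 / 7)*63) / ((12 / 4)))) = 3 / 5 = 0.60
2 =2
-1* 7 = -7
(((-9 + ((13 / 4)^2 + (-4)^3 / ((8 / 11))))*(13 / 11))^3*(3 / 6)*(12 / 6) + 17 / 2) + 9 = -5811516398659 / 5451776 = -1065985.91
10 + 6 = 16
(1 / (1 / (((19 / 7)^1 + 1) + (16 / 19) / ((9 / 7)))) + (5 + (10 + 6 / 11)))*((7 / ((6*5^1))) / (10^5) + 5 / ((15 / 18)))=4719907835519 / 39501000000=119.49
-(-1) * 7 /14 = 0.50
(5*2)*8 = 80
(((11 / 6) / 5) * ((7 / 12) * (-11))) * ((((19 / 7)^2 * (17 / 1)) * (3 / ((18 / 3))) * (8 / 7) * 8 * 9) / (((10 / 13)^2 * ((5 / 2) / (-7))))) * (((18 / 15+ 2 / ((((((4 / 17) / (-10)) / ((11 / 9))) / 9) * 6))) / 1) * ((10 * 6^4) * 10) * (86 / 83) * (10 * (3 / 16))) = -32443375106924496 / 14525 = -2233623071044.72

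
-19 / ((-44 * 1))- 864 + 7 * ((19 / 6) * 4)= -774.90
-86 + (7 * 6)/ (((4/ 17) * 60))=-83.02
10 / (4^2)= 5 / 8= 0.62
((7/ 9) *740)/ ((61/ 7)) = 36260/ 549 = 66.05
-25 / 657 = -0.04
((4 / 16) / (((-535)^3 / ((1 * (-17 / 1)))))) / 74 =17 / 45326591000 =0.00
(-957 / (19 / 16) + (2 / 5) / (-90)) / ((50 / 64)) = -110247008 / 106875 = -1031.55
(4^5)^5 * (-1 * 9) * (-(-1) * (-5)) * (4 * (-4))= -810647932926689280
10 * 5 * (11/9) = 550/9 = 61.11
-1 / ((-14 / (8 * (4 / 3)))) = 16 / 21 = 0.76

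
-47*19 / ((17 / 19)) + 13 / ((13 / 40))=-16287 / 17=-958.06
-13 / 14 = -0.93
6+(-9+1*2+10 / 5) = 1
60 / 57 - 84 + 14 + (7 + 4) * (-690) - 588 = -156692 / 19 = -8246.95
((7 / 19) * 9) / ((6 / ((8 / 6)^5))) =3584 / 1539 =2.33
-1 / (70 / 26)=-13 / 35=-0.37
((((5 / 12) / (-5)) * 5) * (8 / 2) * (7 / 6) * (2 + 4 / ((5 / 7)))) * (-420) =18620 / 3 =6206.67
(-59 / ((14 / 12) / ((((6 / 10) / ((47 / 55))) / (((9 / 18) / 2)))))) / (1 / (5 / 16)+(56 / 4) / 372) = -43457040 / 990619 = -43.87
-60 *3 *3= -540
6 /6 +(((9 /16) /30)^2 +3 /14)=217663 /179200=1.21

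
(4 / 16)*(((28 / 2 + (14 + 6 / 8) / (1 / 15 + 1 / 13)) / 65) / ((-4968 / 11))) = -143803 / 144668160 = -0.00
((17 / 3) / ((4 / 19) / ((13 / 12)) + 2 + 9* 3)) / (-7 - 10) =-247 / 21633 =-0.01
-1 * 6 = -6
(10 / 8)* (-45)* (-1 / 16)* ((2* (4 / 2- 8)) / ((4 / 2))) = -675 / 32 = -21.09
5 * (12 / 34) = 30 / 17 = 1.76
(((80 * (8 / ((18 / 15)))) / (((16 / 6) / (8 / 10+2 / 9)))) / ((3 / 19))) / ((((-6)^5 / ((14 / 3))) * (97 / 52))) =-795340 / 1909251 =-0.42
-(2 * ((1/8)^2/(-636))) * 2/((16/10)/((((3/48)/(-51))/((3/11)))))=-55/199286784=-0.00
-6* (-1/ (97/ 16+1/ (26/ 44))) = 1248/ 1613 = 0.77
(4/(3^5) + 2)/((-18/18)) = -490/243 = -2.02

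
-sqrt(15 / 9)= -sqrt(15) / 3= -1.29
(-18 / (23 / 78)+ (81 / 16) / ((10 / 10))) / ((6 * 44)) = -6867 / 32384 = -0.21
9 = 9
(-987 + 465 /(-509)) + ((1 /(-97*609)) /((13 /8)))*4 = -386161635040 /390886041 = -987.91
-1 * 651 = -651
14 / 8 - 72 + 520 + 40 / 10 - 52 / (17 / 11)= 28567 / 68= 420.10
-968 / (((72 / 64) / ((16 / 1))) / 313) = -38781952 / 9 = -4309105.78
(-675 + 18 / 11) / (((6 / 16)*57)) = -6584 / 209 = -31.50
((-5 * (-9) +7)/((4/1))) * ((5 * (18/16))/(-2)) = -585/16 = -36.56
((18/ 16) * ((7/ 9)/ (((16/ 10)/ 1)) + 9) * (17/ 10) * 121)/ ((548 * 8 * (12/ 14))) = 9834517/ 16834560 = 0.58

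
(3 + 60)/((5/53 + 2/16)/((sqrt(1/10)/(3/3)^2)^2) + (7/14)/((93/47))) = 1242108/48227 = 25.76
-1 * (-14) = 14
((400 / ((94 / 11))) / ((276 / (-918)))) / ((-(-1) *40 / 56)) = -235620 / 1081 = -217.96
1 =1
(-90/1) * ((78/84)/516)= -195/1204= -0.16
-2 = -2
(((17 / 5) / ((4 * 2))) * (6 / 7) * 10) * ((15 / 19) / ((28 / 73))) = 55845 / 7448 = 7.50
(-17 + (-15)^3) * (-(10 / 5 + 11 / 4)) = 16112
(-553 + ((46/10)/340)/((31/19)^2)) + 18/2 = -888724497/1633700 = -543.99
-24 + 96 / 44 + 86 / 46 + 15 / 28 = -137521 / 7084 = -19.41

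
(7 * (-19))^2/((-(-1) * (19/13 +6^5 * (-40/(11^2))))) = -27824797/4041221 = -6.89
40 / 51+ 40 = 2080 / 51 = 40.78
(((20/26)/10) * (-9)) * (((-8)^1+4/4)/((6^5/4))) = 7/2808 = 0.00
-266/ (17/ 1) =-266/ 17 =-15.65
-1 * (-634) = 634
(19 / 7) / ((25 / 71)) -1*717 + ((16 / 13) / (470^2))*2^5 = -3564525446 / 5025475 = -709.29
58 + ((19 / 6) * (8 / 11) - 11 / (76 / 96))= 29098 / 627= 46.41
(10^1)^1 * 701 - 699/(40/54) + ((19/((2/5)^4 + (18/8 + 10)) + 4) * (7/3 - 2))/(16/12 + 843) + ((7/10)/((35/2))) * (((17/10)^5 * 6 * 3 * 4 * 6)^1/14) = 258634491948383267/42511457734375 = 6083.88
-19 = -19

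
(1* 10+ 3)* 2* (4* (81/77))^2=2729376/5929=460.34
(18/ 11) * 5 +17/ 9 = 997/ 99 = 10.07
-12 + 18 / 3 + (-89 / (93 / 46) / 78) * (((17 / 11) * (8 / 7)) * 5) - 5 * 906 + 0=-1268201504 / 279279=-4540.98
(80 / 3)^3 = 512000 / 27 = 18962.96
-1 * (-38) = 38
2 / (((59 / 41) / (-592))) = -48544 / 59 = -822.78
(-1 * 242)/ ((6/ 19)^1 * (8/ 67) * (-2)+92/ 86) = -243.37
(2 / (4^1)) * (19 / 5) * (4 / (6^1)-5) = -247 / 30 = -8.23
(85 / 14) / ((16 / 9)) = 765 / 224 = 3.42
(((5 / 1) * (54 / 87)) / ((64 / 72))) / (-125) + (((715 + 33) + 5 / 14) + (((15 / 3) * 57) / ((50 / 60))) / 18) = 15576783 / 20300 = 767.33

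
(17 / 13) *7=119 / 13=9.15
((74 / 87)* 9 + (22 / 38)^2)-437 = -429.01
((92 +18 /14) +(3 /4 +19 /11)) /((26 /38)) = 560405 /4004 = 139.96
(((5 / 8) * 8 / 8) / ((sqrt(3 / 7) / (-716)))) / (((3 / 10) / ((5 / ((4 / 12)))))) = -34178.38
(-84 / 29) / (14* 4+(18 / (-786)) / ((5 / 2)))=-27510 / 531773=-0.05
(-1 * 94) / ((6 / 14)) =-658 / 3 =-219.33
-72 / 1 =-72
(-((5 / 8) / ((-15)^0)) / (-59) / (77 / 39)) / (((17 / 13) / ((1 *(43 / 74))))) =109005 / 45720752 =0.00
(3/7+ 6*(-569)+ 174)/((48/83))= -627397/112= -5601.76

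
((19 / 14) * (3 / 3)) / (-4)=-0.34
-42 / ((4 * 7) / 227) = -681 / 2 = -340.50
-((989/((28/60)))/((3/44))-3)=-217559/7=-31079.86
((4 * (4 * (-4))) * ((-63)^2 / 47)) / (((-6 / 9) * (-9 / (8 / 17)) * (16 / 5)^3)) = -165375 / 12784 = -12.94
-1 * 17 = -17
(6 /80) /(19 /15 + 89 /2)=9 /5492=0.00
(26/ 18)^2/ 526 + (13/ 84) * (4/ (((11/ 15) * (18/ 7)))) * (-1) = -75998/ 234333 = -0.32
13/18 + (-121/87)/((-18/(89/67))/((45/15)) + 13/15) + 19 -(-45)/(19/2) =109139245/4393674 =24.84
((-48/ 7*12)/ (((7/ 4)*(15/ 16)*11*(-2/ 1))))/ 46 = 3072/ 61985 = 0.05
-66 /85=-0.78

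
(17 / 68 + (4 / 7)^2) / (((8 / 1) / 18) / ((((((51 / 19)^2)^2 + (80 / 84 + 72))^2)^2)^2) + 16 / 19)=399213594549538259221930001315673799983159445994749834871888299669499747 / 583108445508780620448165773005423019293483623234765250370563918102674160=0.68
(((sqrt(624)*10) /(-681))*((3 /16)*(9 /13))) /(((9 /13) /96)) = -240*sqrt(39) /227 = -6.60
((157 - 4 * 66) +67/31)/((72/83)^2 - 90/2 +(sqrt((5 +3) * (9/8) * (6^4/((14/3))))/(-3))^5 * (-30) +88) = 113419791257022250/36761893768475549515372234943 - 15423327890349462720000 * sqrt(42)/36761893768475549515372234943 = -0.00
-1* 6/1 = -6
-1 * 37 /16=-37 /16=-2.31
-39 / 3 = -13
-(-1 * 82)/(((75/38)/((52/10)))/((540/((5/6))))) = 17499456/125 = 139995.65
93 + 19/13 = 94.46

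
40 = 40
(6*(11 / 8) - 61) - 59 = -447 / 4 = -111.75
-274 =-274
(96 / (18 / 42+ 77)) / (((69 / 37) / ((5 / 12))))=5180 / 18699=0.28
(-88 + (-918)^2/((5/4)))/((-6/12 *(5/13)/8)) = -701054848/25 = -28042193.92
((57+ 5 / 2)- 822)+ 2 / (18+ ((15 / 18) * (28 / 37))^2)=-172817333 / 226678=-762.39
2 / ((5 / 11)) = 22 / 5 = 4.40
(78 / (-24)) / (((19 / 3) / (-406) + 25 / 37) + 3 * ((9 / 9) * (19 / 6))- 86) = 292929 / 6835604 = 0.04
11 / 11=1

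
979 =979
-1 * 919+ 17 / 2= -1821 / 2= -910.50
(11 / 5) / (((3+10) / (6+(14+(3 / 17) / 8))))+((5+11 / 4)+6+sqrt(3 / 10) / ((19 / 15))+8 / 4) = 3 * sqrt(30) / 38+169183 / 8840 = 19.57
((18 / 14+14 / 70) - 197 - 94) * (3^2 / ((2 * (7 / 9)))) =-820773 / 490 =-1675.05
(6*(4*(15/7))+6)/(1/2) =804/7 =114.86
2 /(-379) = -2 /379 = -0.01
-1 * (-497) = 497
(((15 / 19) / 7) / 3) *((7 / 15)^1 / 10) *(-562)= -0.99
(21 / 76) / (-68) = -21 / 5168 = -0.00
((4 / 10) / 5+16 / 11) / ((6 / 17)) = 3587 / 825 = 4.35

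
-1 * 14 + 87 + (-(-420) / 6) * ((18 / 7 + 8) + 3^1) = 1023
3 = 3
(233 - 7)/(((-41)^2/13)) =2938/1681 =1.75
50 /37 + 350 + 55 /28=366035 /1036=353.32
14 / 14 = 1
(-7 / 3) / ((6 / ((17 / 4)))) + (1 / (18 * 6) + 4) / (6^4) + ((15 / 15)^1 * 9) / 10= -524659 / 699840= -0.75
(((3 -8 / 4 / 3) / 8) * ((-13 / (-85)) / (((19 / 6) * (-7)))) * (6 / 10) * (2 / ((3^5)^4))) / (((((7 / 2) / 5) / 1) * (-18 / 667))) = 8671 / 236508585919830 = 0.00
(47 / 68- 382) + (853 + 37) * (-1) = -86449 / 68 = -1271.31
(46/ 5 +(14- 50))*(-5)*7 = 938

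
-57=-57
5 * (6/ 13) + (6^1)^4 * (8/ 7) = 134994/ 91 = 1483.45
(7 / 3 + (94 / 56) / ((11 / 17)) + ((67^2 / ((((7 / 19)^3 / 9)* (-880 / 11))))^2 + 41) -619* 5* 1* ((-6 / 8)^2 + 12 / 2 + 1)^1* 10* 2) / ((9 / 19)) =47926481395252710587 / 223627219200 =214314167.87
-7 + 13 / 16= -99 / 16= -6.19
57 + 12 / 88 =1257 / 22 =57.14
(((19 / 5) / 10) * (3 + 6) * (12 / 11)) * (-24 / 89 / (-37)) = 24624 / 905575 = 0.03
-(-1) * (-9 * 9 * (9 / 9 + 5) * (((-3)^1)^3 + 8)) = 9234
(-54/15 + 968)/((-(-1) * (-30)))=-2411/75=-32.15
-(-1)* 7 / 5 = 7 / 5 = 1.40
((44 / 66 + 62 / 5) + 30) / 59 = 646 / 885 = 0.73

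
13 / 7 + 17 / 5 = 184 / 35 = 5.26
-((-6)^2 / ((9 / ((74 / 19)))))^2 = -87616 / 361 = -242.70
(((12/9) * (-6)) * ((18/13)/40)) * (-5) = 18/13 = 1.38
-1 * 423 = -423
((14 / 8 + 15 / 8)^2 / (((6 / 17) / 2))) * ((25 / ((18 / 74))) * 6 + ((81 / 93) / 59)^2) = 88479815834989 / 1926858816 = 45919.20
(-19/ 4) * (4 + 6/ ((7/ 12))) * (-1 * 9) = 4275/ 7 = 610.71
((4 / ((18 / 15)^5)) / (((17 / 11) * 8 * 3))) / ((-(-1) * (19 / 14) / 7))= 1684375 / 7534944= 0.22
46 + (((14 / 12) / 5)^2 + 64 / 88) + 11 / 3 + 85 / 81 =4588451 / 89100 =51.50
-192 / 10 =-96 / 5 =-19.20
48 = 48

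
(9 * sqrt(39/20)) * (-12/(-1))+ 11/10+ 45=461/10+ 54 * sqrt(195)/5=196.91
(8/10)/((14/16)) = 32/35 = 0.91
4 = 4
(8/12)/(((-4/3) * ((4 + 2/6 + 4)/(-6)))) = 9/25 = 0.36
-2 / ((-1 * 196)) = 0.01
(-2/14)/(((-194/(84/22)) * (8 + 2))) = 3/10670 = 0.00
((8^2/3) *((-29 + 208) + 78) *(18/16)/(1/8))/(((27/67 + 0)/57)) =20938304/3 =6979434.67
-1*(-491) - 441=50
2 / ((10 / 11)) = 11 / 5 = 2.20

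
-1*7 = -7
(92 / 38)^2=2116 / 361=5.86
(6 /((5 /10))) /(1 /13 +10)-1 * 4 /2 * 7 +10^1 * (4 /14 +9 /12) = -4497 /1834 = -2.45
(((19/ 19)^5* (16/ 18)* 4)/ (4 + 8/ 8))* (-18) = -64/ 5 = -12.80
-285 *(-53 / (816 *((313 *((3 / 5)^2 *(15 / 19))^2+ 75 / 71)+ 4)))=0.61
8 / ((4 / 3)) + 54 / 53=372 / 53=7.02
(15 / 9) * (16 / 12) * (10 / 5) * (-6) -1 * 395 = -1265 / 3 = -421.67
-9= -9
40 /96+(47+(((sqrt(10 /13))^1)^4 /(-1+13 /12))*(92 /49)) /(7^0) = 6036689 /99372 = 60.75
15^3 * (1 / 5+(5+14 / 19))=380700 / 19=20036.84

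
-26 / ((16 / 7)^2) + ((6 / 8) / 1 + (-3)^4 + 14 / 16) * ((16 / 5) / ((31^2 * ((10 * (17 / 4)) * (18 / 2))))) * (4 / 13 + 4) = -30420554633 / 6116572800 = -4.97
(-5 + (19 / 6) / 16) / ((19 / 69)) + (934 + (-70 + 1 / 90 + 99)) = 25870849 / 27360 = 945.57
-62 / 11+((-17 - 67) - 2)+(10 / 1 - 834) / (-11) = -184 / 11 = -16.73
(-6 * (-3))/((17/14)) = 252/17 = 14.82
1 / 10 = 0.10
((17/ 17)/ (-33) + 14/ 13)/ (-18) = -449/ 7722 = -0.06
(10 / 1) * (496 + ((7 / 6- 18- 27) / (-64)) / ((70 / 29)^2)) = 933494783 / 188160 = 4961.18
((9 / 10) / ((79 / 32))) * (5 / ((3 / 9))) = 432 / 79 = 5.47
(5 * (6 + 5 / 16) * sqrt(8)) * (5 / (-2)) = -2525 * sqrt(2) / 16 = -223.18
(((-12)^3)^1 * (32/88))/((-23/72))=497664/253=1967.05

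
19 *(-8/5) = -152/5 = -30.40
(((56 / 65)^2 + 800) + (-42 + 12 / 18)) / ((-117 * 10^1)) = -4812754 / 7414875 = -0.65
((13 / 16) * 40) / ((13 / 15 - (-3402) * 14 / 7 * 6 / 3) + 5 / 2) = 975 / 408341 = 0.00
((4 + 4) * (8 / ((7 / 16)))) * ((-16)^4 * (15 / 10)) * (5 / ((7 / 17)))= 8556380160 / 49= 174620003.27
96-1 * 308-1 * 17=-229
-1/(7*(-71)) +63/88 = 31399/43736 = 0.72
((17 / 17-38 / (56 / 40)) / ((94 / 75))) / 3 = -4575 / 658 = -6.95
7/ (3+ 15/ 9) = 3/ 2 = 1.50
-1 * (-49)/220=49/220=0.22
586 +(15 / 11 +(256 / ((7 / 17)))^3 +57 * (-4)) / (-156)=-906345316621 / 588588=-1539863.74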